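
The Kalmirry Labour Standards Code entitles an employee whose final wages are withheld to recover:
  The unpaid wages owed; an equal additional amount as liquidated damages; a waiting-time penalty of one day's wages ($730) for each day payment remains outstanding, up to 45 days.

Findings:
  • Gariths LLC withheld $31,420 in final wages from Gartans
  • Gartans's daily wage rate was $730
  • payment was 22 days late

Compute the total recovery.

$78,900

Liquidated damages (equal amount): $31,420
Penalty days: min(22, 45) = 22
Waiting-time penalty: 22 × $730 = $16,060
Total award: $31,420 + $31,420 + $16,060 = $78,900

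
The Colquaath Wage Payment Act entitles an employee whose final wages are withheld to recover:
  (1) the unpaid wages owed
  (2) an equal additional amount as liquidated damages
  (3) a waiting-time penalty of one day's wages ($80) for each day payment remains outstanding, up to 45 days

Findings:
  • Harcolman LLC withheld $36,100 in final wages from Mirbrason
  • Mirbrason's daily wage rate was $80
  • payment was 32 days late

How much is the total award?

$74,760

Liquidated damages (equal amount): $36,100
Penalty days: min(32, 45) = 32
Waiting-time penalty: 32 × $80 = $2,560
Total award: $36,100 + $36,100 + $2,560 = $74,760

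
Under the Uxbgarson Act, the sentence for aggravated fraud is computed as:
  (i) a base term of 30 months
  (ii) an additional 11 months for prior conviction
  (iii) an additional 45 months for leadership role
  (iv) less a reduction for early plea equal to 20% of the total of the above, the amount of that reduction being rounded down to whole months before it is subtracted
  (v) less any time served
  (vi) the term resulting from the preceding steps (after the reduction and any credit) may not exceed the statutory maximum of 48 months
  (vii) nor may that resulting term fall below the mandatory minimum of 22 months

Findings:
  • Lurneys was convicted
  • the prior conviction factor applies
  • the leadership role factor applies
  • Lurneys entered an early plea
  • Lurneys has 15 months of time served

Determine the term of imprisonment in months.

Prior conviction enhancement: +11 months
Leadership role enhancement: +45 months
Adjusted term: 30 months + 11 months + 45 months = 86 months
Early plea reduction: 20% of 86 months = 17 months (rounded down)
After reduction: 86 − 17 = 69 months
Less time served: 69 months − 15 months = 54 months
Cap at 48 months: 54 months exceeds the cap → 48 months
Minimum 22 months: 48 months meets the minimum, no increase.

48 months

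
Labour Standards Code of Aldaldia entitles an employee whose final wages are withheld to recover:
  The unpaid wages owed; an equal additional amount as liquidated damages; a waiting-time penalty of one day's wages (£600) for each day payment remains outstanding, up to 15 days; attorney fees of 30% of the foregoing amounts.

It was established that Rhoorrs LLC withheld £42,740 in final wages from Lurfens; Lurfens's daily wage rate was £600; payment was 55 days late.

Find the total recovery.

Liquidated damages (equal amount): £42,740
Penalty days: min(55, 15) = 15
Waiting-time penalty: 15 × £600 = £9,000
Subtotal: £42,740 + £42,740 + £9,000 = £94,480
Attorney fees: 30% of £94,480 = £28,344
Total award: £94,480 + £28,344 = £122,824

Total award: £122,824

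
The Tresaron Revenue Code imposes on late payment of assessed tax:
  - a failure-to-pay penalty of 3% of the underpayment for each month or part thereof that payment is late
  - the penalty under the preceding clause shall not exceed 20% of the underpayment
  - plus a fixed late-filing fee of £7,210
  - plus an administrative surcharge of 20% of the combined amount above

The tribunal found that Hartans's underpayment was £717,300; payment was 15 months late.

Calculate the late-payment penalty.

Accrued rate: 3% × 15 = 45%, capped at 20% → 20%
Failure-to-pay penalty: 20% of £717,300 = £143,460
Penalty before surcharge: £143,460 + £7,210 = £150,670
Administrative surcharge: 20% of £150,670 = £30,134
Total penalty: £150,670 + £30,134 = £180,804

Penalty: £180,804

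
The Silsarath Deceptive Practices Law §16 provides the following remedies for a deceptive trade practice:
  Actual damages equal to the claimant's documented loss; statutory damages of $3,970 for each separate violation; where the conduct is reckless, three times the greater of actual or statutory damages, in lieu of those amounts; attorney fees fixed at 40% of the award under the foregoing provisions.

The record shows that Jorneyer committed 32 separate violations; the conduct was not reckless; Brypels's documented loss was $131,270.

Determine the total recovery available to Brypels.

Statutory damages: 32 × $3,970 = $127,040
Conduct not reckless: the in-lieu enhancement does not apply.
Actual plus statutory damages: $131,270 + $127,040 = $258,310
Attorney fees: 40% of $258,310 = $103,324
Total recovery: $258,310 + $103,324 = $361,634

$361,634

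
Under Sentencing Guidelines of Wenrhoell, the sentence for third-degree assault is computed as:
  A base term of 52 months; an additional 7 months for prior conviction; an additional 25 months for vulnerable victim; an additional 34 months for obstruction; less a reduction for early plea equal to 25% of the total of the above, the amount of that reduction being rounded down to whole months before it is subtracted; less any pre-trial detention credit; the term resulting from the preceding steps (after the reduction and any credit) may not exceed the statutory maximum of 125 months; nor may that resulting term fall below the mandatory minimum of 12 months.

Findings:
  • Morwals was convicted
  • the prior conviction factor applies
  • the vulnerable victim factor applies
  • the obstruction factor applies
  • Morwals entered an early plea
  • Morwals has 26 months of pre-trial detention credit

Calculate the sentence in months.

63 months

Prior conviction enhancement: +7 months
Vulnerable victim enhancement: +25 months
Obstruction enhancement: +34 months
Adjusted term: 52 months + 7 months + 25 months + 34 months = 118 months
Early plea reduction: 25% of 118 months = 29 months (rounded down)
After reduction: 118 − 29 = 89 months
Less pre-trial detention credit: 89 months − 26 months = 63 months
Cap at 125 months: 63 months is within the cap, no reduction.
Minimum 12 months: 63 months meets the minimum, no increase.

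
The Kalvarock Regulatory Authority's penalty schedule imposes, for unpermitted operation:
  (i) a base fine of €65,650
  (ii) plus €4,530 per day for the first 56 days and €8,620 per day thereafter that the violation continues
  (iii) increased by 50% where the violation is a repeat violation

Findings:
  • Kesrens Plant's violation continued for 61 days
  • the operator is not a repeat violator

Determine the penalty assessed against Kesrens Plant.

First 56 days: 56 × €4,530 = €253,680
Remaining days: (61 − 56) × €8,620 = €43,100
Per-day component: €253,680 + €43,100 = €296,780
Base plus per-day: €65,650 + €296,780 = €362,430
The operator is not a repeat violator: no 50% increase.

Civil penalty: €362,430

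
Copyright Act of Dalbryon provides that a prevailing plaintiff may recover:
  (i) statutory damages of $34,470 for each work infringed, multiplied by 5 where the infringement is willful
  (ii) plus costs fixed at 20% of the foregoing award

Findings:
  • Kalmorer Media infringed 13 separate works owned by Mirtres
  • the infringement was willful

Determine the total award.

Statutory damages: 13 × $34,470 = $448,110
Multiplied by 5: 5 × $448,110 = $2,240,550
Costs: 20% of $2,240,550 = $448,110
Award plus costs: $2,240,550 + $448,110 = $2,688,660

Award: $2,688,660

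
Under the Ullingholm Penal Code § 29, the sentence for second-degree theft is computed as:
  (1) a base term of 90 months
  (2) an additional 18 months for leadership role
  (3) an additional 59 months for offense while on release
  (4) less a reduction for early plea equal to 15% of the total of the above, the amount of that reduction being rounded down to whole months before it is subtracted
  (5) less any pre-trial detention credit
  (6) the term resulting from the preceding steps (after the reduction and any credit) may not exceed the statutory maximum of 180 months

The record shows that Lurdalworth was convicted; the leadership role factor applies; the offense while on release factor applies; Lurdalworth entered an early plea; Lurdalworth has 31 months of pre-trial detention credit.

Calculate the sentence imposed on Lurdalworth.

Leadership role enhancement: +18 months
Offense while on release enhancement: +59 months
Adjusted term: 90 months + 18 months + 59 months = 167 months
Early plea reduction: 15% of 167 months = 25 months (rounded down)
After reduction: 167 − 25 = 142 months
Less pre-trial detention credit: 142 months − 31 months = 111 months
Cap at 180 months: 111 months is within the cap, no reduction.

111 months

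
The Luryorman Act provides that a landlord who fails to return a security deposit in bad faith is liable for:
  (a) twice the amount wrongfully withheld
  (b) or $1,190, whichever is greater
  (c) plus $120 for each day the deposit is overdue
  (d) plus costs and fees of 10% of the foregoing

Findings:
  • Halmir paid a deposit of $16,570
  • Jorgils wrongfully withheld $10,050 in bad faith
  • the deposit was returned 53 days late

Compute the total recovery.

$29,106

Doubled: 2 × $10,050 = $20,100
Minimum $1,190: $20,100 meets the minimum, no increase.
Late-return penalty: 53 × $120 = $6,360
Damages plus late penalty: $20,100 + $6,360 = $26,460
Costs and fees: 10% of $26,460 = $2,646
Total recovery: $26,460 + $2,646 = $29,106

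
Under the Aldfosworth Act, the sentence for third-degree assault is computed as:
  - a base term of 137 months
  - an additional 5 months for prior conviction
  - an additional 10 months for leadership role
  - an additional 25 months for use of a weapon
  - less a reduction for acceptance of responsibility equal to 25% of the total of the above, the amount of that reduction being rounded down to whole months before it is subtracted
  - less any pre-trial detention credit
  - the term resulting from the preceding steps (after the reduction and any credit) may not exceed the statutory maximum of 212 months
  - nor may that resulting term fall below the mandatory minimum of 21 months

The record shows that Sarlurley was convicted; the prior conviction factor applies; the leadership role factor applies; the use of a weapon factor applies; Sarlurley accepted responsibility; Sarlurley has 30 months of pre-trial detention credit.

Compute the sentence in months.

Prior conviction enhancement: +5 months
Leadership role enhancement: +10 months
Use of a weapon enhancement: +25 months
Adjusted term: 137 months + 5 months + 10 months + 25 months = 177 months
Acceptance of responsibility reduction: 25% of 177 months = 44 months (rounded down)
After reduction: 177 − 44 = 133 months
Less pre-trial detention credit: 133 months − 30 months = 103 months
Cap at 212 months: 103 months is within the cap, no reduction.
Minimum 21 months: 103 months meets the minimum, no increase.

103 months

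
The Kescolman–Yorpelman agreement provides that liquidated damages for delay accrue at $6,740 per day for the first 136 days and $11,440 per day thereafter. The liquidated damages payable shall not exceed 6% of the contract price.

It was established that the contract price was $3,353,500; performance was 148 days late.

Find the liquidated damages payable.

$201,210

First 136 days: 136 × $6,740 = $916,640
Remaining days: (148 − 136) × $11,440 = $137,280
Accrued per-day damages: $916,640 + $137,280 = $1,053,920
Cap: 6% of $3,353,500 = $201,210
Cap at $201,210: $1,053,920 exceeds the cap → $201,210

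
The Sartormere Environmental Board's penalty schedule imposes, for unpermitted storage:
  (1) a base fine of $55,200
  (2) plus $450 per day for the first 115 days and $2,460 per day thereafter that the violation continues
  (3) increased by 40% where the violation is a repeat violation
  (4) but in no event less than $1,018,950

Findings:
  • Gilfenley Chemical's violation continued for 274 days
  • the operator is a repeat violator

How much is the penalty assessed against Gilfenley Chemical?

First 115 days: 115 × $450 = $51,750
Remaining days: (274 − 115) × $2,460 = $391,140
Per-day component: $51,750 + $391,140 = $442,890
Base plus per-day: $55,200 + $442,890 = $498,090
Enhancement: 40% of $498,090 = $199,236
Enhanced fine: $498,090 + $199,236 = $697,326
Minimum $1,018,950: $697,326 is below the minimum → $1,018,950

Civil penalty: $1,018,950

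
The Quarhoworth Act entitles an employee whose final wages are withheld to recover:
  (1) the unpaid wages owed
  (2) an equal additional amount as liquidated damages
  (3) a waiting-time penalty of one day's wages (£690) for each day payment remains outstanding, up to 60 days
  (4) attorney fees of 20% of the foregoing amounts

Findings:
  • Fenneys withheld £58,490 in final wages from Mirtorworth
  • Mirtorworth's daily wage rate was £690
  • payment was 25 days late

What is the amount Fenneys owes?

Liquidated damages (equal amount): £58,490
Penalty days: min(25, 60) = 25
Waiting-time penalty: 25 × £690 = £17,250
Subtotal: £58,490 + £58,490 + £17,250 = £134,230
Attorney fees: 20% of £134,230 = £26,846
Total award: £134,230 + £26,846 = £161,076

£161,076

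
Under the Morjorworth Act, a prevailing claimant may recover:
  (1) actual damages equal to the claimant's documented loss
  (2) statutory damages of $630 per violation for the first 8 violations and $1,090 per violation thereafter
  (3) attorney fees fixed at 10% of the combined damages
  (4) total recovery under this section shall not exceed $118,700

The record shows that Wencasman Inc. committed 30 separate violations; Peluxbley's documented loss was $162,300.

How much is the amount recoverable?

$118,700

First 8 violations: 8 × $630 = $5,040
Remaining violations: (30 − 8) × $1,090 = $23,980
Statutory damages: $5,040 + $23,980 = $29,020
Combined damages: $162,300 + $29,020 = $191,320
Attorney fees: 10% of $191,320 = $19,132
Total before cap: $191,320 + $19,132 = $210,452
Cap at $118,700: $210,452 exceeds the cap → $118,700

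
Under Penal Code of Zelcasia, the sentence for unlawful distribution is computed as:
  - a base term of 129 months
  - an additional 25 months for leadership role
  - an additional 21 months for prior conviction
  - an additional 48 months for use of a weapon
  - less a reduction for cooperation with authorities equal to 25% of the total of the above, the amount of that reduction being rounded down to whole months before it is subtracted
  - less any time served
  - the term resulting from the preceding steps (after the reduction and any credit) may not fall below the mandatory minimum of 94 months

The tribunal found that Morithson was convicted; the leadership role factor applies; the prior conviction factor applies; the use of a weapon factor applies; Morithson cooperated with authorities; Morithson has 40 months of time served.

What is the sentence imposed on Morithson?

Leadership role enhancement: +25 months
Prior conviction enhancement: +21 months
Use of a weapon enhancement: +48 months
Adjusted term: 129 months + 25 months + 21 months + 48 months = 223 months
Cooperation with authorities reduction: 25% of 223 months = 55 months (rounded down)
After reduction: 223 − 55 = 168 months
Less time served: 168 months − 40 months = 128 months
Minimum 94 months: 128 months meets the minimum, no increase.

Sentence: 128 months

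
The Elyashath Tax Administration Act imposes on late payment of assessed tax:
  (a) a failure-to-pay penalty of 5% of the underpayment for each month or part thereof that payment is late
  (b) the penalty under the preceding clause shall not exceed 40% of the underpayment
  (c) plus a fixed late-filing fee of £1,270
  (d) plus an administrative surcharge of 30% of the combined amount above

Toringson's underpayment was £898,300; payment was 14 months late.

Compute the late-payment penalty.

Accrued rate: 5% × 14 = 70%, capped at 40% → 40%
Failure-to-pay penalty: 40% of £898,300 = £359,320
Penalty before surcharge: £359,320 + £1,270 = £360,590
Administrative surcharge: 30% of £360,590 = £108,177
Total penalty: £360,590 + £108,177 = £468,767

£468,767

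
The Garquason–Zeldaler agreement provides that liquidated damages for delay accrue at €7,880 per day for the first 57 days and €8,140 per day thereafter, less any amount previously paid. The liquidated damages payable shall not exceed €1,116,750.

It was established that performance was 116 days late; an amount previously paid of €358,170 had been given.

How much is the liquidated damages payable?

€571,250

First 57 days: 57 × €7,880 = €449,160
Remaining days: (116 − 57) × €8,140 = €480,260
Accrued per-day damages: €449,160 + €480,260 = €929,420
Less amount previously paid: €929,420 − €358,170 = €571,250
Cap at €1,116,750: €571,250 is within the cap, no reduction.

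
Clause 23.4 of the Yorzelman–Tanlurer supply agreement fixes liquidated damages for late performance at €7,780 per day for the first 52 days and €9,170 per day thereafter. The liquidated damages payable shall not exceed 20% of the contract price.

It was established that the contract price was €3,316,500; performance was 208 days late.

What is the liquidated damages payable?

First 52 days: 52 × €7,780 = €404,560
Remaining days: (208 − 52) × €9,170 = €1,430,520
Accrued per-day damages: €404,560 + €1,430,520 = €1,835,080
Cap: 20% of €3,316,500 = €663,300
Cap at €663,300: €1,835,080 exceeds the cap → €663,300

€663,300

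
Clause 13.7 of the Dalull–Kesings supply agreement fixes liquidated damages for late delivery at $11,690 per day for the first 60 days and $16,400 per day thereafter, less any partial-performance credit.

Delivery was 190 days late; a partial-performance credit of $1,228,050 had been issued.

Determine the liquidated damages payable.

$1,605,350

First 60 days: 60 × $11,690 = $701,400
Remaining days: (190 − 60) × $16,400 = $2,132,000
Accrued per-day damages: $701,400 + $2,132,000 = $2,833,400
Less partial-performance credit: $2,833,400 − $1,228,050 = $1,605,350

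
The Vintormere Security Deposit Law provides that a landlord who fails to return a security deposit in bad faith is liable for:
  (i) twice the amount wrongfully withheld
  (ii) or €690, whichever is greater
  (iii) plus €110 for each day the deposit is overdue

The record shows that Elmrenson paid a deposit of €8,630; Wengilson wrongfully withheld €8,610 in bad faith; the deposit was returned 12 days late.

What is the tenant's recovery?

€18,540

Doubled: 2 × €8,610 = €17,220
Minimum €690: €17,220 meets the minimum, no increase.
Late-return penalty: 12 × €110 = €1,320
Damages plus late penalty: €17,220 + €1,320 = €18,540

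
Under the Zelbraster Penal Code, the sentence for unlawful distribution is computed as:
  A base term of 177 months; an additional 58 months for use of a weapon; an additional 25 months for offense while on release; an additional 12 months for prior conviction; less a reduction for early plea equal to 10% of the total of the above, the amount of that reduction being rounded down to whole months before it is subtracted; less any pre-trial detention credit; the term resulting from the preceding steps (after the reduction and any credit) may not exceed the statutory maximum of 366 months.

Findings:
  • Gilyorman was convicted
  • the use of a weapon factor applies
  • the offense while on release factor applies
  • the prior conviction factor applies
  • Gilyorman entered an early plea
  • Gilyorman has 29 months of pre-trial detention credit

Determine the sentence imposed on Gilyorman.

Use of a weapon enhancement: +58 months
Offense while on release enhancement: +25 months
Prior conviction enhancement: +12 months
Adjusted term: 177 months + 58 months + 25 months + 12 months = 272 months
Early plea reduction: 10% of 272 months = 27 months (rounded down)
After reduction: 272 − 27 = 245 months
Less pre-trial detention credit: 245 months − 29 months = 216 months
Cap at 366 months: 216 months is within the cap, no reduction.

Sentence: 216 months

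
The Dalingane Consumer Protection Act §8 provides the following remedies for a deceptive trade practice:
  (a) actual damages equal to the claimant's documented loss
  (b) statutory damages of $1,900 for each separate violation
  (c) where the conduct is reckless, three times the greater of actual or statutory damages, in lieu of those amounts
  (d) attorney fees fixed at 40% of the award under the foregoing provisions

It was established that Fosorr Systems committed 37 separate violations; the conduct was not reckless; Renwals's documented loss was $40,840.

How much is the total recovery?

$155,596

Statutory damages: 37 × $1,900 = $70,300
Conduct not reckless: the in-lieu enhancement does not apply.
Actual plus statutory damages: $40,840 + $70,300 = $111,140
Attorney fees: 40% of $111,140 = $44,456
Total recovery: $111,140 + $44,456 = $155,596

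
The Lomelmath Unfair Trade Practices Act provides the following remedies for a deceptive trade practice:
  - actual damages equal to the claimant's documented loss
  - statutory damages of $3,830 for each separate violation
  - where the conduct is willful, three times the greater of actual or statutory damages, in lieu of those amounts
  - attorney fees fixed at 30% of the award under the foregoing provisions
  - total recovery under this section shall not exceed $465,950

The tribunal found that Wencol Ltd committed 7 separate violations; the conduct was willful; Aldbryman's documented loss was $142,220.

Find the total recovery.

Statutory damages: 7 × $3,830 = $26,810
Greater of actual damages ($142,220) or statutory damages ($26,810): $142,220
Trebled: 3 × $142,220 = $426,660
Attorney fees: 30% of $426,660 = $127,998
Total before cap: $426,660 + $127,998 = $554,658
Cap at $465,950: $554,658 exceeds the cap → $465,950

Total recovery: $465,950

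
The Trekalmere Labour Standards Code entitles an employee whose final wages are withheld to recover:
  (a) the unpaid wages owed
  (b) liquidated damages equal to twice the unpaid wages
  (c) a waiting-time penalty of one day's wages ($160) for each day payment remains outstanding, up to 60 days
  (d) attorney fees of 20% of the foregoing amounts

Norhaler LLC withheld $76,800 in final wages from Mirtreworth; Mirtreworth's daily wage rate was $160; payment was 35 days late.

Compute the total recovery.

$283,200

Doubled: 2 × $76,800 = $153,600
Penalty days: min(35, 60) = 35
Waiting-time penalty: 35 × $160 = $5,600
Subtotal: $76,800 + $153,600 + $5,600 = $236,000
Attorney fees: 20% of $236,000 = $47,200
Total award: $236,000 + $47,200 = $283,200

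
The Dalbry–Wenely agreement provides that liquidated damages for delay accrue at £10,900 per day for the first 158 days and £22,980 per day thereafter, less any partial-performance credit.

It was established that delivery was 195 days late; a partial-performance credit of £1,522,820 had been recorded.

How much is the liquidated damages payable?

£1,049,640

First 158 days: 158 × £10,900 = £1,722,200
Remaining days: (195 − 158) × £22,980 = £850,260
Accrued per-day damages: £1,722,200 + £850,260 = £2,572,460
Less partial-performance credit: £2,572,460 − £1,522,820 = £1,049,640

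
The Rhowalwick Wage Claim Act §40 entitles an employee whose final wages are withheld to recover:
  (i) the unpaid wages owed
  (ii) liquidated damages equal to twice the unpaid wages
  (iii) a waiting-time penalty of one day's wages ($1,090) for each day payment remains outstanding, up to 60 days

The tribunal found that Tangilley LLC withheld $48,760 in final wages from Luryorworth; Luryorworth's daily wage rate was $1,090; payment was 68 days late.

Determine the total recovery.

Doubled: 2 × $48,760 = $97,520
Penalty days: min(68, 60) = 60
Waiting-time penalty: 60 × $1,090 = $65,400
Total award: $48,760 + $97,520 + $65,400 = $211,680

Total award: $211,680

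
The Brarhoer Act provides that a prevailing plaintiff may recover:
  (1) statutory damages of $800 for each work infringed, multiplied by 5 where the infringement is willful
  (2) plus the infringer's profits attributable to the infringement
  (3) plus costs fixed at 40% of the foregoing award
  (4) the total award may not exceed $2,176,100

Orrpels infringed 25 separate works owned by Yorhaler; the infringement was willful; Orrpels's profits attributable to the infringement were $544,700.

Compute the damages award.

Statutory damages: 25 × $800 = $20,000
Multiplied by 5: 5 × $20,000 = $100,000
Combined award: $100,000 + $544,700 = $644,700
Costs: 40% of $644,700 = $257,880
Award plus costs: $644,700 + $257,880 = $902,580
Cap at $2,176,100: $902,580 is within the cap, no reduction.

$902,580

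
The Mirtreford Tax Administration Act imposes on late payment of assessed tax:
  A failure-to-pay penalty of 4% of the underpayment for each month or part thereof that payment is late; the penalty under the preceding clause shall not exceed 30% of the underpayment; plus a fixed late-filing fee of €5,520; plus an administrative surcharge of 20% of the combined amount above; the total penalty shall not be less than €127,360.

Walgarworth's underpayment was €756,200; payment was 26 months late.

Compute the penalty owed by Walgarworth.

Accrued rate: 4% × 26 = 104%, capped at 30% → 30%
Failure-to-pay penalty: 30% of €756,200 = €226,860
Penalty before surcharge: €226,860 + €5,520 = €232,380
Administrative surcharge: 20% of €232,380 = €46,476
Total penalty: €232,380 + €46,476 = €278,856
Minimum €127,360: €278,856 meets the minimum, no increase.

Penalty: €278,856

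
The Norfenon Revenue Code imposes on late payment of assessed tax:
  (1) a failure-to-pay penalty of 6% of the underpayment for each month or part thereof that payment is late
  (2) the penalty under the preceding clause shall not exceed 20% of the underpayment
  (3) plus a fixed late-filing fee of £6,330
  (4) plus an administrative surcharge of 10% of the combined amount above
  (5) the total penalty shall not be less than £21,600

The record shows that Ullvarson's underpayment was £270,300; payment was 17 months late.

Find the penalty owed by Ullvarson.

Penalty: £66,429

Accrued rate: 6% × 17 = 102%, capped at 20% → 20%
Failure-to-pay penalty: 20% of £270,300 = £54,060
Penalty before surcharge: £54,060 + £6,330 = £60,390
Administrative surcharge: 10% of £60,390 = £6,039
Total penalty: £60,390 + £6,039 = £66,429
Minimum £21,600: £66,429 meets the minimum, no increase.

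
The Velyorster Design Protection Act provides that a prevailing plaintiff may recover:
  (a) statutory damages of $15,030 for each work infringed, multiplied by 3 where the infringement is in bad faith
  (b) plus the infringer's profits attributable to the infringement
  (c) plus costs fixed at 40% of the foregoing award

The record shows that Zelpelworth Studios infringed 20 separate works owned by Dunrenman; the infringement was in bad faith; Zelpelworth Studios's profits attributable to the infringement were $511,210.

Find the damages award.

$1,978,214

Statutory damages: 20 × $15,030 = $300,600
Trebled: 3 × $300,600 = $901,800
Combined award: $901,800 + $511,210 = $1,413,010
Costs: 40% of $1,413,010 = $565,204
Award plus costs: $1,413,010 + $565,204 = $1,978,214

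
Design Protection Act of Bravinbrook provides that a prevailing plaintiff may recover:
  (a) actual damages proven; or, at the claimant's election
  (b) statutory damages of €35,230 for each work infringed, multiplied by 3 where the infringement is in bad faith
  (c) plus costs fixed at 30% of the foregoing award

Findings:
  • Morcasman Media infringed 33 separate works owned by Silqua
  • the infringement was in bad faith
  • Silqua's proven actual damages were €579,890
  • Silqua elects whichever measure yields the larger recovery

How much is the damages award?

€4,534,101

Statutory damages: 33 × €35,230 = €1,162,590
Trebled: 3 × €1,162,590 = €3,487,770
Greater of actual damages (€579,890) or enhanced statutory damages (€3,487,770): €3,487,770
Costs: 30% of €3,487,770 = €1,046,331
Award plus costs: €3,487,770 + €1,046,331 = €4,534,101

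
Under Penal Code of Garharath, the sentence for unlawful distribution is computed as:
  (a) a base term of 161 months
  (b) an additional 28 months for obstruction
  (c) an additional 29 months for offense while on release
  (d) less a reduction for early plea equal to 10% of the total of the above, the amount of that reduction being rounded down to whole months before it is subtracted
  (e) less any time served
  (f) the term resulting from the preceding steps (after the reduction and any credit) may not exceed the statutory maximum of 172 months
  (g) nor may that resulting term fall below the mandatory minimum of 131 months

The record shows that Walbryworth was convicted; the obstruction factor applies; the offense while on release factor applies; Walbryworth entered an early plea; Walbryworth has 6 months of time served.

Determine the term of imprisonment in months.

Obstruction enhancement: +28 months
Offense while on release enhancement: +29 months
Adjusted term: 161 months + 28 months + 29 months = 218 months
Early plea reduction: 10% of 218 months = 21 months (rounded down)
After reduction: 218 − 21 = 197 months
Less time served: 197 months − 6 months = 191 months
Cap at 172 months: 191 months exceeds the cap → 172 months
Minimum 131 months: 172 months meets the minimum, no increase.

172 months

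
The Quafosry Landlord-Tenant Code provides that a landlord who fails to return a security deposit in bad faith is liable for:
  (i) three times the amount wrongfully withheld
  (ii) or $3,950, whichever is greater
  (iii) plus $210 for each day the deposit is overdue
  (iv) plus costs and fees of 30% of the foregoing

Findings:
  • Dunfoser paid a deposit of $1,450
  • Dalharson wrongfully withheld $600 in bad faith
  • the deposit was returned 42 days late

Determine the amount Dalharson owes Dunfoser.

Trebled: 3 × $600 = $1,800
Minimum $3,950: $1,800 is below the minimum → $3,950
Late-return penalty: 42 × $210 = $8,820
Damages plus late penalty: $3,950 + $8,820 = $12,770
Costs and fees: 30% of $12,770 = $3,831
Total recovery: $12,770 + $3,831 = $16,601

$16,601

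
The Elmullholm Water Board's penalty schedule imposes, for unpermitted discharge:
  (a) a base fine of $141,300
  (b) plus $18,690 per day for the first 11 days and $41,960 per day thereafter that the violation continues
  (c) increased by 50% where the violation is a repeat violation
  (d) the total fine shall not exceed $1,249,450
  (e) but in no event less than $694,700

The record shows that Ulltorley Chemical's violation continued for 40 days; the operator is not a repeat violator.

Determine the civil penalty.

First 11 days: 11 × $18,690 = $205,590
Remaining days: (40 − 11) × $41,960 = $1,216,840
Per-day component: $205,590 + $1,216,840 = $1,422,430
Base plus per-day: $141,300 + $1,422,430 = $1,563,730
The operator is not a repeat violator: no 50% increase.
Cap at $1,249,450: $1,563,730 exceeds the cap → $1,249,450
Minimum $694,700: $1,249,450 meets the minimum, no increase.

$1,249,450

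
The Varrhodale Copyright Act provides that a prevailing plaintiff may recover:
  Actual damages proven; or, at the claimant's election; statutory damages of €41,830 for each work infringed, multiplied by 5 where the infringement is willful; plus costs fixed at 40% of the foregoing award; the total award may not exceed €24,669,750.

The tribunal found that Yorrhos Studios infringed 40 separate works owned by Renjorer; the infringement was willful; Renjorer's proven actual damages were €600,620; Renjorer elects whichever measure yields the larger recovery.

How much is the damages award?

€11,712,400

Statutory damages: 40 × €41,830 = €1,673,200
Multiplied by 5: 5 × €1,673,200 = €8,366,000
Greater of actual damages (€600,620) or enhanced statutory damages (€8,366,000): €8,366,000
Costs: 40% of €8,366,000 = €3,346,400
Award plus costs: €8,366,000 + €3,346,400 = €11,712,400
Cap at €24,669,750: €11,712,400 is within the cap, no reduction.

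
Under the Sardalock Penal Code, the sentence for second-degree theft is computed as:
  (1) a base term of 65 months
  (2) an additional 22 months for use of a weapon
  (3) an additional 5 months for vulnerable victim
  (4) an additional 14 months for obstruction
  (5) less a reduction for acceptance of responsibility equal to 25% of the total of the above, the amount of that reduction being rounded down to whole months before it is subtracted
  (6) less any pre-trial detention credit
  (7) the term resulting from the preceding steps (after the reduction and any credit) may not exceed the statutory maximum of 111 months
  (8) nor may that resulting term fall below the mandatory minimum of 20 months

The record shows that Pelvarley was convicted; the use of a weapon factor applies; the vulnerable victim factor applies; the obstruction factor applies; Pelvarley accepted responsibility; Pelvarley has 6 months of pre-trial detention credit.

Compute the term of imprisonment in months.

74 months

Use of a weapon enhancement: +22 months
Vulnerable victim enhancement: +5 months
Obstruction enhancement: +14 months
Adjusted term: 65 months + 22 months + 5 months + 14 months = 106 months
Acceptance of responsibility reduction: 25% of 106 months = 26 months (rounded down)
After reduction: 106 − 26 = 80 months
Less pre-trial detention credit: 80 months − 6 months = 74 months
Cap at 111 months: 74 months is within the cap, no reduction.
Minimum 20 months: 74 months meets the minimum, no increase.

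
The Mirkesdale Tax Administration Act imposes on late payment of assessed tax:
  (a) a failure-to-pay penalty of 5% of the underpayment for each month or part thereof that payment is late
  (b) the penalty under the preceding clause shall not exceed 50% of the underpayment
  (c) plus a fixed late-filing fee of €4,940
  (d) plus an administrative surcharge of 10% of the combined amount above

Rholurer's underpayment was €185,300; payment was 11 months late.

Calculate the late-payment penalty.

Accrued rate: 5% × 11 = 55%, capped at 50% → 50%
Failure-to-pay penalty: 50% of €185,300 = €92,650
Penalty before surcharge: €92,650 + €4,940 = €97,590
Administrative surcharge: 10% of €97,590 = €9,759
Total penalty: €97,590 + €9,759 = €107,349

€107,349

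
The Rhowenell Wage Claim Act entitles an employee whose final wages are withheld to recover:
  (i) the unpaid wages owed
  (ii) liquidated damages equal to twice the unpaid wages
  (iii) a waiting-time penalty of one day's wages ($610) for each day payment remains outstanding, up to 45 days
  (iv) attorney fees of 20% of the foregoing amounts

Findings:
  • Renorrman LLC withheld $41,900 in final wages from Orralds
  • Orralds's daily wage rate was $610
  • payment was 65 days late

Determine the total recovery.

Total award: $183,780

Doubled: 2 × $41,900 = $83,800
Penalty days: min(65, 45) = 45
Waiting-time penalty: 45 × $610 = $27,450
Subtotal: $41,900 + $83,800 + $27,450 = $153,150
Attorney fees: 20% of $153,150 = $30,630
Total award: $153,150 + $30,630 = $183,780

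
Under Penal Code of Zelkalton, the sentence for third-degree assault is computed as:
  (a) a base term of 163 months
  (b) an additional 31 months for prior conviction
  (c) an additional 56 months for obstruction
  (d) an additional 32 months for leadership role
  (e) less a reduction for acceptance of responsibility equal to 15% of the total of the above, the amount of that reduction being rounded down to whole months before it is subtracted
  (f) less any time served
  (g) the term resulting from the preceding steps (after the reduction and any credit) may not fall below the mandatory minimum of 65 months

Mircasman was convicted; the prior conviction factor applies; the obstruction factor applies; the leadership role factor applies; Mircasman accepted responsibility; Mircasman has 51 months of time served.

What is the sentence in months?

189 months

Prior conviction enhancement: +31 months
Obstruction enhancement: +56 months
Leadership role enhancement: +32 months
Adjusted term: 163 months + 31 months + 56 months + 32 months = 282 months
Acceptance of responsibility reduction: 15% of 282 months = 42 months (rounded down)
After reduction: 282 − 42 = 240 months
Less time served: 240 months − 51 months = 189 months
Minimum 65 months: 189 months meets the minimum, no increase.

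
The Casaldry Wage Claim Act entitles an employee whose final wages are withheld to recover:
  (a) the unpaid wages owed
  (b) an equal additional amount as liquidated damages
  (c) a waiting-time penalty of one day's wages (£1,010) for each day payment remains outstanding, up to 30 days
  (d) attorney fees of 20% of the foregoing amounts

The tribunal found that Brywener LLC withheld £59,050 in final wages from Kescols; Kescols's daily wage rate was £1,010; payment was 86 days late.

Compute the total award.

Liquidated damages (equal amount): £59,050
Penalty days: min(86, 30) = 30
Waiting-time penalty: 30 × £1,010 = £30,300
Subtotal: £59,050 + £59,050 + £30,300 = £148,400
Attorney fees: 20% of £148,400 = £29,680
Total award: £148,400 + £29,680 = £178,080

£178,080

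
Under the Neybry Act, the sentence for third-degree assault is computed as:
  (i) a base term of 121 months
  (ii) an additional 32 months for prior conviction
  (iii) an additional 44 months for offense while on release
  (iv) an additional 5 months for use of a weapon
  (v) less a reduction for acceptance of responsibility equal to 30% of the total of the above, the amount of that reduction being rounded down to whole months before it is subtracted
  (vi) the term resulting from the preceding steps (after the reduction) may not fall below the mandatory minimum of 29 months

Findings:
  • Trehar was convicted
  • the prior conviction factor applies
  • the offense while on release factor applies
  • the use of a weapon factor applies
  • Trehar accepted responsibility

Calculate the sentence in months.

Prior conviction enhancement: +32 months
Offense while on release enhancement: +44 months
Use of a weapon enhancement: +5 months
Adjusted term: 121 months + 32 months + 44 months + 5 months = 202 months
Acceptance of responsibility reduction: 30% of 202 months = 60 months (rounded down)
After reduction: 202 − 60 = 142 months
Minimum 29 months: 142 months meets the minimum, no increase.

142 months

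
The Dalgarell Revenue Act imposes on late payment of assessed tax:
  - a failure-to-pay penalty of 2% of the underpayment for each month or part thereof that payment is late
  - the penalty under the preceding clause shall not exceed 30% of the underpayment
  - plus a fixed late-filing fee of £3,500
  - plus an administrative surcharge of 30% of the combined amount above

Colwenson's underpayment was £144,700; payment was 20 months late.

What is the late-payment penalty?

Accrued rate: 2% × 20 = 40%, capped at 30% → 30%
Failure-to-pay penalty: 30% of £144,700 = £43,410
Penalty before surcharge: £43,410 + £3,500 = £46,910
Administrative surcharge: 30% of £46,910 = £14,073
Total penalty: £46,910 + £14,073 = £60,983

£60,983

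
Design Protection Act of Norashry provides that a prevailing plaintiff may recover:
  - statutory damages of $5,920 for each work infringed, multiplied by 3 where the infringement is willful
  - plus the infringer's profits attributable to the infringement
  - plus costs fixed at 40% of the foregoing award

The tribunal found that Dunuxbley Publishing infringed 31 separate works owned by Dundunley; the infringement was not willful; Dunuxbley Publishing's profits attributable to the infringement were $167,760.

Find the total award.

Statutory damages: 31 × $5,920 = $183,520
Infringement not willful: no ×3 enhancement.
Combined award: $183,520 + $167,760 = $351,280
Costs: 40% of $351,280 = $140,512
Award plus costs: $351,280 + $140,512 = $491,792

$491,792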